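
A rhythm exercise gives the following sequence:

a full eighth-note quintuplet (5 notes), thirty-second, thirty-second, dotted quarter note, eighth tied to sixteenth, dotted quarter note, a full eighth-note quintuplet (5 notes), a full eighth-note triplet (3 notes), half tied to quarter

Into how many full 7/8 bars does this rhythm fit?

3

One bar of 7/8 = 28 thirty-second notes.
Working in thirty-second notes: a full eighth-note quintuplet (5 notes) (five quintuplet eighths span one half) = 16; thirty-second = 1; thirty-second = 1; dotted quarter note = 12; eighth tied to sixteenth (eighth + sixteenth) = 6; dotted quarter note = 12; a full eighth-note quintuplet (5 notes) (five quintuplet eighths span one half) = 16; a full eighth-note triplet (3 notes) (three triplet eighths span one quarter) = 8; half tied to quarter (half + quarter) = 24.
Sum: 16 + 1 + 1 + 12 + 6 + 12 + 16 + 8 + 24 = 96.
96 ÷ 28 = 3 complete bars with 12 left over.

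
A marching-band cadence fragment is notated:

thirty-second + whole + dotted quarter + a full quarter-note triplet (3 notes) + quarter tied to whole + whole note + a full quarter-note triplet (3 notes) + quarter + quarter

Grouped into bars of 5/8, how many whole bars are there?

8

One bar of 5/8 = 20 thirty-second notes.
Working in thirty-second notes: thirty-second = 1; whole = 32; dotted quarter = 12; a full quarter-note triplet (3 notes) (three triplet quarters span one half) = 16; quarter tied to whole (quarter + whole) = 40; whole note = 32; a full quarter-note triplet (3 notes) (three triplet quarters span one half) = 16; quarter = 8; quarter = 8.
Altogether 1 + 32 + 12 + 16 + 40 + 32 + 16 + 8 + 8 = 165.
165 ÷ 20 = 8 complete bars with 5 left over.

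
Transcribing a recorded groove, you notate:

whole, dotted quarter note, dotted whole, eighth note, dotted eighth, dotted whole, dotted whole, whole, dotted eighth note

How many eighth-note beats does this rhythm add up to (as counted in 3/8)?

59

One eighth-note beat = 2 sixteenth notes.
In sixteenth notes: whole = 16; dotted quarter note = 6; dotted whole = 24; eighth note = 2; dotted eighth = 3; dotted whole = 24; dotted whole = 24; whole = 16; dotted eighth note = 3.
Total: 16 + 6 + 24 + 2 + 3 + 24 + 24 + 16 + 3 = 118.
118 ÷ 2 = 59 beats.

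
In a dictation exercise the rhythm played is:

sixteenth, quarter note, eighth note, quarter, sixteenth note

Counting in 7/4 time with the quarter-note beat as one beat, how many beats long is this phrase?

3

One quarter-note beat = 4 sixteenth notes.
Express everything in sixteenth notes: sixteenth = 1; quarter note = 4; eighth note = 2; quarter = 4; sixteenth note = 1.
Adding: 1 + 4 + 2 + 4 + 1 = 12.
12 ÷ 4 = 3 beats.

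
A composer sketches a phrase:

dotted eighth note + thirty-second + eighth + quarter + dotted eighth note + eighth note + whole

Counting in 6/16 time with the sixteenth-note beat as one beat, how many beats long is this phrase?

One sixteenth-note beat = 2 thirty-second notes.
Express everything in thirty-second notes: dotted eighth note = 6; thirty-second = 1; eighth = 4; quarter = 8; dotted eighth note = 6; eighth note = 4; whole = 32.
Total: 6 + 1 + 4 + 8 + 6 + 4 + 32 = 61.
61 ÷ 2 = 30.5 beats.

30.5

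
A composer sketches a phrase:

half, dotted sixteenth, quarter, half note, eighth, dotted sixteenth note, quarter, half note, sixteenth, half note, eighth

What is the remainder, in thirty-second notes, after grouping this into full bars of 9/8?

One bar of 9/8 = 36 thirty-second notes.
Express everything in thirty-second notes: half = 16; dotted sixteenth = 3; quarter = 8; half note = 16; eighth = 4; dotted sixteenth note = 3; quarter = 8; half note = 16; sixteenth = 2; half note = 16; eighth = 4.
Sum: 16 + 3 + 8 + 16 + 4 + 3 + 8 + 16 + 2 + 16 + 4 = 96.
96 ÷ 36 = 2 complete bars with 24 thirty-second notes remaining.

24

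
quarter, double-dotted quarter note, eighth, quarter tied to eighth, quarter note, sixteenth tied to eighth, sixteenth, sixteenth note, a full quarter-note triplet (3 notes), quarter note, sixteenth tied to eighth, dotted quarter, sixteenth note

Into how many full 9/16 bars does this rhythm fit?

One bar of 9/16 = 9 sixteenth notes.
Express everything in sixteenth notes: quarter = 4; double-dotted quarter note = 7; eighth = 2; quarter tied to eighth (quarter + eighth) = 6; quarter note = 4; sixteenth tied to eighth (sixteenth + eighth) = 3; sixteenth = 1; sixteenth note = 1; a full quarter-note triplet (3 notes) (three triplet quarters span one half) = 8; quarter note = 4; sixteenth tied to eighth (sixteenth + eighth) = 3; dotted quarter = 6; sixteenth note = 1.
Altogether 4 + 7 + 2 + 6 + 4 + 3 + 1 + 1 + 8 + 4 + 3 + 6 + 1 = 50.
50 ÷ 9 = 5 complete bars with 5 left over.

5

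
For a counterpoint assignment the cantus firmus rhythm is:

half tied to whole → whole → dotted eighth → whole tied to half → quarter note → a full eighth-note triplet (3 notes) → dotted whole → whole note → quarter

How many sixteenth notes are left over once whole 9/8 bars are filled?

11

One bar of 9/8 = 18 sixteenth notes.
Each duration in sixteenth notes: half tied to whole (half + whole) = 24; whole = 16; dotted eighth = 3; whole tied to half (whole + half) = 24; quarter note = 4; a full eighth-note triplet (3 notes) (three triplet eighths span one quarter) = 4; dotted whole = 24; whole note = 16; quarter = 4.
Altogether 24 + 16 + 3 + 24 + 4 + 4 + 24 + 16 + 4 = 119.
119 ÷ 18 = 6 complete bars with 11 sixteenth notes remaining.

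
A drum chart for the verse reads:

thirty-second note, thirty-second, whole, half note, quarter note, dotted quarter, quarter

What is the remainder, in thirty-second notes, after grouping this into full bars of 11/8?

One bar of 11/8 = 44 thirty-second notes.
Express everything in thirty-second notes: thirty-second note = 1; thirty-second = 1; whole = 32; half note = 16; quarter note = 8; dotted quarter = 12; quarter = 8.
Adding: 1 + 1 + 32 + 16 + 8 + 12 + 8 = 78.
78 ÷ 44 = 1 complete bar with 34 thirty-second notes remaining.

34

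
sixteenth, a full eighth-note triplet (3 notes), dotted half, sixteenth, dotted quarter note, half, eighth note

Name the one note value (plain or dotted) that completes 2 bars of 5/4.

2 bars of 5/4 = 40 sixteenth notes.
Working in sixteenth notes: sixteenth = 1; a full eighth-note triplet (3 notes) (three triplet eighths span one quarter) = 4; dotted half = 12; sixteenth = 1; dotted quarter note = 6; half = 8; eighth note = 2.
Altogether 1 + 4 + 12 + 1 + 6 + 8 + 2 = 34.
Remaining: 40 − 34 = 6 sixteenth notes, which is a dotted quarter note.

dotted quarter note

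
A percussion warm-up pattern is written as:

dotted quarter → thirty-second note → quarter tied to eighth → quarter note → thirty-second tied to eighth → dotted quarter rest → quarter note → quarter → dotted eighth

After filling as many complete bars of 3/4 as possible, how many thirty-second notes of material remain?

0

One bar of 3/4 = 24 thirty-second notes.
Working in thirty-second notes: dotted quarter = 12; thirty-second note = 1; quarter tied to eighth (quarter + eighth) = 12; quarter note = 8; thirty-second tied to eighth (thirty-second + eighth) = 5; dotted quarter rest = 12; quarter note = 8; quarter = 8; dotted eighth = 6.
Altogether 12 + 1 + 12 + 8 + 5 + 12 + 8 + 8 + 6 = 72.
72 ÷ 24 = 3 complete bars with 0 thirty-second notes remaining.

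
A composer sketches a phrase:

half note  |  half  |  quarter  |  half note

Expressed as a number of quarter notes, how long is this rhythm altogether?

Working in quarter notes: half note = 2; half = 2; quarter = 1; half note = 2.
Total: 2 + 2 + 1 + 2 = 7 quarter notes.

7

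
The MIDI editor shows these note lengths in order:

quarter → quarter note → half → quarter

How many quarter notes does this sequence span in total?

5

Each duration in quarter notes: quarter = 1; quarter note = 1; half = 2; quarter = 1.
Total: 1 + 1 + 2 + 1 = 5 quarter notes.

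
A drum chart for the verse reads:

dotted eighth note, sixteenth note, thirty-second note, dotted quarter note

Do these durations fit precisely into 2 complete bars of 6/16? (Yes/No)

One bar of 6/16 = 12 thirty-second notes, so 2 bars = 24.
Each duration in thirty-second notes: dotted eighth note = 6; sixteenth note = 2; thirty-second note = 1; dotted quarter note = 12.
Altogether 6 + 2 + 1 + 12 = 21.
21 falls short of 24, so the answer is No.

No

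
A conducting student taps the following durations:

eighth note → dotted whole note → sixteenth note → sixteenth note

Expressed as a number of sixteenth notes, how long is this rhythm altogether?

In sixteenth notes: eighth note = 2; dotted whole note = 24; sixteenth note = 1; sixteenth note = 1.
Total: 2 + 24 + 1 + 1 = 28 sixteenth notes.

28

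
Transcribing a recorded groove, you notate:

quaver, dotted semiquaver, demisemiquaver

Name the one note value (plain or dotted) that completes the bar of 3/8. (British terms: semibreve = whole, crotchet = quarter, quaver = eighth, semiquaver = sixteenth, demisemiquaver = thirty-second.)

The bar of 3/8 = 12 thirty-second notes.
In thirty-second notes: quaver = 4; dotted semiquaver = 3; demisemiquaver = 1.
Altogether 4 + 3 + 1 = 8.
Remaining: 12 − 8 = 4 thirty-second notes, which is a eighth note.

eighth note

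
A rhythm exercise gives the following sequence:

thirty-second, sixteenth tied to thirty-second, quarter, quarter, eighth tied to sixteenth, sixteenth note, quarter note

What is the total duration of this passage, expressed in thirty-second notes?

Working in thirty-second notes: thirty-second = 1; sixteenth tied to thirty-second (sixteenth + thirty-second) = 3; quarter = 8; quarter = 8; eighth tied to sixteenth (eighth + sixteenth) = 6; sixteenth note = 2; quarter note = 8.
Sum: 1 + 3 + 8 + 8 + 6 + 2 + 8 = 36 thirty-second notes.

36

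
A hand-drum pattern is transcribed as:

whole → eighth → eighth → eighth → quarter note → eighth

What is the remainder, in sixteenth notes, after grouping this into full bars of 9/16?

1

One bar of 9/16 = 9 sixteenth notes.
In sixteenth notes: whole = 16; eighth = 2; eighth = 2; eighth = 2; quarter note = 4; eighth = 2.
Adding: 16 + 2 + 2 + 2 + 4 + 2 = 28.
28 ÷ 9 = 3 complete bars with 1 sixteenth note remaining.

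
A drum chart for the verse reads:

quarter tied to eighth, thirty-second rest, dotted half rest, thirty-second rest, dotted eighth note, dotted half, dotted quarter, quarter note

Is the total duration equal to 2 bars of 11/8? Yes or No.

One bar of 11/8 = 44 thirty-second notes, so 2 bars = 88.
Convert each value to thirty-second notes: quarter tied to eighth (quarter + eighth) = 12; thirty-second rest = 1; dotted half rest = 24; thirty-second rest = 1; dotted eighth note = 6; dotted half = 24; dotted quarter = 12; quarter note = 8.
Altogether 12 + 1 + 24 + 1 + 6 + 24 + 12 + 8 = 88.
88 equals 88, so the answer is Yes.

Yes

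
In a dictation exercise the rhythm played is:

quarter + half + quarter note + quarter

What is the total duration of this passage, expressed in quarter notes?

Each duration in quarter notes: quarter = 1; half = 2; quarter note = 1; quarter = 1.
Adding: 1 + 2 + 1 + 1 = 5 quarter notes.

5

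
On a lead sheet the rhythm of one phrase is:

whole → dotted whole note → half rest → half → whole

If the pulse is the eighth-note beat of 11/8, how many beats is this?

36

One eighth-note beat = 2 sixteenth notes.
Convert each value to sixteenth notes: whole = 16; dotted whole note = 24; half rest = 8; half = 8; whole = 16.
Altogether 16 + 24 + 8 + 8 + 16 = 72.
72 ÷ 2 = 36 beats.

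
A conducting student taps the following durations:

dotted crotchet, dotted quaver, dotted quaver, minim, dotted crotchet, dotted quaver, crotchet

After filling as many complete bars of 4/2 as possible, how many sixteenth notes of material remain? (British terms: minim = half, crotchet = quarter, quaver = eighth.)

1

One bar of 4/2 = 32 sixteenth notes.
Convert each value to sixteenth notes: dotted crotchet = 6; dotted quaver = 3; dotted quaver = 3; minim = 8; dotted crotchet = 6; dotted quaver = 3; crotchet = 4.
Total: 6 + 3 + 3 + 8 + 6 + 3 + 4 = 33.
33 ÷ 32 = 1 complete bar with 1 sixteenth note remaining.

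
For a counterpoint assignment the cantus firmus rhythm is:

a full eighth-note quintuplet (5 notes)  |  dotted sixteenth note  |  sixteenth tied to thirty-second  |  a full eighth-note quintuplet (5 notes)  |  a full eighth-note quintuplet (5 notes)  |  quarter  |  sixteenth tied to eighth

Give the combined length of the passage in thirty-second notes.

68

Each duration in thirty-second notes: a full eighth-note quintuplet (5 notes) (five quintuplet eighths span one half) = 16; dotted sixteenth note = 3; sixteenth tied to thirty-second (sixteenth + thirty-second) = 3; a full eighth-note quintuplet (5 notes) (five quintuplet eighths span one half) = 16; a full eighth-note quintuplet (5 notes) (five quintuplet eighths span one half) = 16; quarter = 8; sixteenth tied to eighth (sixteenth + eighth) = 6.
Total: 16 + 3 + 3 + 16 + 16 + 8 + 6 = 68 thirty-second notes.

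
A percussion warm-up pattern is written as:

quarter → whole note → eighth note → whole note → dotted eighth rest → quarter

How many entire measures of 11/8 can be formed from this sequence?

One bar of 11/8 = 22 sixteenth notes.
In sixteenth notes: quarter = 4; whole note = 16; eighth note = 2; whole note = 16; dotted eighth rest = 3; quarter = 4.
Total: 4 + 16 + 2 + 16 + 3 + 4 = 45.
45 ÷ 22 = 2 complete bars with 1 left over.

2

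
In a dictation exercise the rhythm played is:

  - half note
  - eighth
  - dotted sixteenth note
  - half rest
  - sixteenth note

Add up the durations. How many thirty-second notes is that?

41

Each duration in thirty-second notes: half note = 16; eighth = 4; dotted sixteenth note = 3; half rest = 16; sixteenth note = 2.
Adding: 16 + 4 + 3 + 16 + 2 = 41 thirty-second notes.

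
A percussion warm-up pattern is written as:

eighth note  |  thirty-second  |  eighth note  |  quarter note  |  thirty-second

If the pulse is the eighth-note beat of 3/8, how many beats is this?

4.5

One eighth-note beat = 4 thirty-second notes.
Convert each value to thirty-second notes: eighth note = 4; thirty-second = 1; eighth note = 4; quarter note = 8; thirty-second = 1.
Total: 4 + 1 + 4 + 8 + 1 = 18.
18 ÷ 4 = 4.5 beats.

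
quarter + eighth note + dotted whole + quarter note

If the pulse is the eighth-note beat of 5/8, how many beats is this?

17

One eighth-note beat = 2 sixteenth notes.
Express everything in sixteenth notes: quarter = 4; eighth note = 2; dotted whole = 24; quarter note = 4.
Sum: 4 + 2 + 24 + 4 = 34.
34 ÷ 2 = 17 beats.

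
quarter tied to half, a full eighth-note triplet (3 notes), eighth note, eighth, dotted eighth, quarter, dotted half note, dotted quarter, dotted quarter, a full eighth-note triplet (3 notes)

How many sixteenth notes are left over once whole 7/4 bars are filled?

27

One bar of 7/4 = 28 sixteenth notes.
Express everything in sixteenth notes: quarter tied to half (quarter + half) = 12; a full eighth-note triplet (3 notes) (three triplet eighths span one quarter) = 4; eighth note = 2; eighth = 2; dotted eighth = 3; quarter = 4; dotted half note = 12; dotted quarter = 6; dotted quarter = 6; a full eighth-note triplet (3 notes) (three triplet eighths span one quarter) = 4.
Sum: 12 + 4 + 2 + 2 + 3 + 4 + 12 + 6 + 6 + 4 = 55.
55 ÷ 28 = 1 complete bar with 27 sixteenth notes remaining.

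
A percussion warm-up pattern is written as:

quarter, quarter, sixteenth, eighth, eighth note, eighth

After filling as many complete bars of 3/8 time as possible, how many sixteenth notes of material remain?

One bar of 3/8 = 6 sixteenth notes.
Each duration in sixteenth notes: quarter = 4; quarter = 4; sixteenth = 1; eighth = 2; eighth note = 2; eighth = 2.
Sum: 4 + 4 + 1 + 2 + 2 + 2 = 15.
15 ÷ 6 = 2 complete bars with 3 sixteenth notes remaining.

3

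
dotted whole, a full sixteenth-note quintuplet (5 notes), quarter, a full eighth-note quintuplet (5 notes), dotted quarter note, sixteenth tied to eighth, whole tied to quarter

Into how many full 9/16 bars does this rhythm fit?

One bar of 9/16 = 9 sixteenth notes.
Each duration in sixteenth notes: dotted whole = 24; a full sixteenth-note quintuplet (5 notes) (five quintuplet sixteenths span one quarter) = 4; quarter = 4; a full eighth-note quintuplet (5 notes) (five quintuplet eighths span one half) = 8; dotted quarter note = 6; sixteenth tied to eighth (sixteenth + eighth) = 3; whole tied to quarter (whole + quarter) = 20.
Adding: 24 + 4 + 4 + 8 + 6 + 3 + 20 = 69.
69 ÷ 9 = 7 complete bars with 6 left over.

7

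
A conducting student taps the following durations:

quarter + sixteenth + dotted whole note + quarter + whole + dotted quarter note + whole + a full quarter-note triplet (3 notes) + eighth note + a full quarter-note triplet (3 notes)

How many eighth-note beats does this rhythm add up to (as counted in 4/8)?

44.5

One eighth-note beat = 2 sixteenth notes.
Each duration in sixteenth notes: quarter = 4; sixteenth = 1; dotted whole note = 24; quarter = 4; whole = 16; dotted quarter note = 6; whole = 16; a full quarter-note triplet (3 notes) (three triplet quarters span one half) = 8; eighth note = 2; a full quarter-note triplet (3 notes) (three triplet quarters span one half) = 8.
Altogether 4 + 1 + 24 + 4 + 16 + 6 + 16 + 8 + 2 + 8 = 89.
89 ÷ 2 = 44.5 beats.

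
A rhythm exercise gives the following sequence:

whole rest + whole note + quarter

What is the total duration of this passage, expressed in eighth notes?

18

Working in eighth notes: whole rest = 8; whole note = 8; quarter = 2.
Altogether 8 + 8 + 2 = 18 eighth notes.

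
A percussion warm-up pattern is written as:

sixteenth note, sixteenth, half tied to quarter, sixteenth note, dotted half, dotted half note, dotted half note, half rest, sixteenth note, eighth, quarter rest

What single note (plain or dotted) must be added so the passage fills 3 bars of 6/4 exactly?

3 bars of 6/4 = 72 sixteenth notes.
Working in sixteenth notes: sixteenth note = 1; sixteenth = 1; half tied to quarter (half + quarter) = 12; sixteenth note = 1; dotted half = 12; dotted half note = 12; dotted half note = 12; half rest = 8; sixteenth note = 1; eighth = 2; quarter rest = 4.
Adding: 1 + 1 + 12 + 1 + 12 + 12 + 12 + 8 + 1 + 2 + 4 = 66.
Remaining: 72 − 66 = 6 sixteenth notes, which is a dotted quarter note.

dotted quarter note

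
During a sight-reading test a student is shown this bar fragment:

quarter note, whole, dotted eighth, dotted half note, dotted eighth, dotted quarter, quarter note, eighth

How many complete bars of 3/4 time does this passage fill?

4

One bar of 3/4 = 12 sixteenth notes.
Express everything in sixteenth notes: quarter note = 4; whole = 16; dotted eighth = 3; dotted half note = 12; dotted eighth = 3; dotted quarter = 6; quarter note = 4; eighth = 2.
Sum: 4 + 16 + 3 + 12 + 3 + 6 + 4 + 2 = 50.
50 ÷ 12 = 4 complete bars with 2 left over.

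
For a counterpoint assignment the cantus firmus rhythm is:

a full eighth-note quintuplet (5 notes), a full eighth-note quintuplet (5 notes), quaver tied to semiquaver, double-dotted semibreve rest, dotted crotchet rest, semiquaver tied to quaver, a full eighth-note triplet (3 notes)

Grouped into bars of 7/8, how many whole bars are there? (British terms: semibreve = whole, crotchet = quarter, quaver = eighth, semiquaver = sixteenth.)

4

One bar of 7/8 = 14 sixteenth notes.
In sixteenth notes: a full eighth-note quintuplet (5 notes) (five quintuplet eighths span one half) = 8; a full eighth-note quintuplet (5 notes) (five quintuplet eighths span one half) = 8; quaver tied to semiquaver (quaver + semiquaver) = 3; double-dotted semibreve rest = 28; dotted crotchet rest = 6; semiquaver tied to quaver (semiquaver + quaver) = 3; a full eighth-note triplet (3 notes) (three triplet eighths span one quarter) = 4.
Sum: 8 + 8 + 3 + 28 + 6 + 3 + 4 = 60.
60 ÷ 14 = 4 complete bars with 4 left over.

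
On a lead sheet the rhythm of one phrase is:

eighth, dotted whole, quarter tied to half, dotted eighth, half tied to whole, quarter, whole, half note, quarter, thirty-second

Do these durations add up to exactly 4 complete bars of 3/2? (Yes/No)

One bar of 3/2 = 48 thirty-second notes, so 4 bars = 192.
Express everything in thirty-second notes: eighth = 4; dotted whole = 48; quarter tied to half (quarter + half) = 24; dotted eighth = 6; half tied to whole (half + whole) = 48; quarter = 8; whole = 32; half note = 16; quarter = 8; thirty-second = 1.
Sum: 4 + 48 + 24 + 6 + 48 + 8 + 32 + 16 + 8 + 1 = 195.
195 exceeds 192, so the answer is No.

No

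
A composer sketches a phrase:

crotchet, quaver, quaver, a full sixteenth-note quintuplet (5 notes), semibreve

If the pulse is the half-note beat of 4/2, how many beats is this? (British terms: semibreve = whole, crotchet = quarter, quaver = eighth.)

3.5

One half-note beat = 4 eighth notes.
In eighth notes: crotchet = 2; quaver = 1; quaver = 1; a full sixteenth-note quintuplet (5 notes) (five quintuplet sixteenths span one quarter) = 2; semibreve = 8.
Sum: 2 + 1 + 1 + 2 + 8 = 14.
14 ÷ 4 = 3.5 beats.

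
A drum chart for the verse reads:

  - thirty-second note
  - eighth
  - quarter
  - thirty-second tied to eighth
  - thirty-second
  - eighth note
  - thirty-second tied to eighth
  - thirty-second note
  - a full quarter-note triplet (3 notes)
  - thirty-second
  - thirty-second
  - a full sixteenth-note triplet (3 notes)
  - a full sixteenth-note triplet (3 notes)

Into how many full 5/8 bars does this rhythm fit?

2

One bar of 5/8 = 20 thirty-second notes.
In thirty-second notes: thirty-second note = 1; eighth = 4; quarter = 8; thirty-second tied to eighth (thirty-second + eighth) = 5; thirty-second = 1; eighth note = 4; thirty-second tied to eighth (thirty-second + eighth) = 5; thirty-second note = 1; a full quarter-note triplet (3 notes) (three triplet quarters span one half) = 16; thirty-second = 1; thirty-second = 1; a full sixteenth-note triplet (3 notes) (three triplet sixteenths span one eighth) = 4; a full sixteenth-note triplet (3 notes) (three triplet sixteenths span one eighth) = 4.
Sum: 1 + 4 + 8 + 5 + 1 + 4 + 5 + 1 + 16 + 1 + 1 + 4 + 4 = 55.
55 ÷ 20 = 2 complete bars with 15 left over.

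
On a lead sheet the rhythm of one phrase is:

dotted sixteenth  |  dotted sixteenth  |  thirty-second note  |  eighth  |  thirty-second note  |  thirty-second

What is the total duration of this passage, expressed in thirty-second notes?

Each duration in thirty-second notes: dotted sixteenth = 3; dotted sixteenth = 3; thirty-second note = 1; eighth = 4; thirty-second note = 1; thirty-second = 1.
Total: 3 + 3 + 1 + 4 + 1 + 1 = 13 thirty-second notes.

13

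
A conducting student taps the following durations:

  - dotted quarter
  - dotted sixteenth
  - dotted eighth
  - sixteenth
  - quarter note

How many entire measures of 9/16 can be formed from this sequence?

One bar of 9/16 = 18 thirty-second notes.
Convert each value to thirty-second notes: dotted quarter = 12; dotted sixteenth = 3; dotted eighth = 6; sixteenth = 2; quarter note = 8.
Altogether 12 + 3 + 6 + 2 + 8 = 31.
31 ÷ 18 = 1 complete bar with 13 left over.

1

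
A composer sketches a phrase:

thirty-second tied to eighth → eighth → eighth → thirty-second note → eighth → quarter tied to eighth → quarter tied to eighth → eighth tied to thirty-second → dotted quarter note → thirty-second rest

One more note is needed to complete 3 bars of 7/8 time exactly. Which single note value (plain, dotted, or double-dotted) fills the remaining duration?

3 bars of 7/8 = 84 thirty-second notes.
Convert each value to thirty-second notes: thirty-second tied to eighth (thirty-second + eighth) = 5; eighth = 4; eighth = 4; thirty-second note = 1; eighth = 4; quarter tied to eighth (quarter + eighth) = 12; quarter tied to eighth (quarter + eighth) = 12; eighth tied to thirty-second (eighth + thirty-second) = 5; dotted quarter note = 12; thirty-second rest = 1.
Altogether 5 + 4 + 4 + 1 + 4 + 12 + 12 + 5 + 12 + 1 = 60.
Remaining: 84 − 60 = 24 thirty-second notes, which is a dotted half note.

dotted half note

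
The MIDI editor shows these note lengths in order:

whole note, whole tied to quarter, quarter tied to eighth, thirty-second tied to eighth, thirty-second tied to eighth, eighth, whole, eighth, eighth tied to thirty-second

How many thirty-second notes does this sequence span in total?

139

Express everything in thirty-second notes: whole note = 32; whole tied to quarter (whole + quarter) = 40; quarter tied to eighth (quarter + eighth) = 12; thirty-second tied to eighth (thirty-second + eighth) = 5; thirty-second tied to eighth (thirty-second + eighth) = 5; eighth = 4; whole = 32; eighth = 4; eighth tied to thirty-second (eighth + thirty-second) = 5.
Total: 32 + 40 + 12 + 5 + 5 + 4 + 32 + 4 + 5 = 139 thirty-second notes.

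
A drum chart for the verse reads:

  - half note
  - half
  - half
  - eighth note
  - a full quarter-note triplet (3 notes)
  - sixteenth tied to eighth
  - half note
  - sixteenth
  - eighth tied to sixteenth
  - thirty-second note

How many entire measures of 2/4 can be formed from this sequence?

6

One bar of 2/4 = 16 thirty-second notes.
Each duration in thirty-second notes: half note = 16; half = 16; half = 16; eighth note = 4; a full quarter-note triplet (3 notes) (three triplet quarters span one half) = 16; sixteenth tied to eighth (sixteenth + eighth) = 6; half note = 16; sixteenth = 2; eighth tied to sixteenth (eighth + sixteenth) = 6; thirty-second note = 1.
Adding: 16 + 16 + 16 + 4 + 16 + 6 + 16 + 2 + 6 + 1 = 99.
99 ÷ 16 = 6 complete bars with 3 left over.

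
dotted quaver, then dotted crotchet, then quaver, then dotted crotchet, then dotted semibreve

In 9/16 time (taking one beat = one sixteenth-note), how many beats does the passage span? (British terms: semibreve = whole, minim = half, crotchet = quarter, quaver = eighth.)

41

One sixteenth-note beat = 2 thirty-second notes.
Working in thirty-second notes: dotted quaver = 6; dotted crotchet = 12; quaver = 4; dotted crotchet = 12; dotted semibreve = 48.
Altogether 6 + 12 + 4 + 12 + 48 = 82.
82 ÷ 2 = 41 beats.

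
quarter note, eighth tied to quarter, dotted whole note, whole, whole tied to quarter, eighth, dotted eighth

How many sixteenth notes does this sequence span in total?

Working in sixteenth notes: quarter note = 4; eighth tied to quarter (eighth + quarter) = 6; dotted whole note = 24; whole = 16; whole tied to quarter (whole + quarter) = 20; eighth = 2; dotted eighth = 3.
Adding: 4 + 6 + 24 + 16 + 20 + 2 + 3 = 75 sixteenth notes.

75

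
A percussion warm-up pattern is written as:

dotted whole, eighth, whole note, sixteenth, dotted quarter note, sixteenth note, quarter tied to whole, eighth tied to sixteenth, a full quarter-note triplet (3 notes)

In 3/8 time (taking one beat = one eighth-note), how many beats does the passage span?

40.5

One eighth-note beat = 2 sixteenth notes.
Working in sixteenth notes: dotted whole = 24; eighth = 2; whole note = 16; sixteenth = 1; dotted quarter note = 6; sixteenth note = 1; quarter tied to whole (quarter + whole) = 20; eighth tied to sixteenth (eighth + sixteenth) = 3; a full quarter-note triplet (3 notes) (three triplet quarters span one half) = 8.
Adding: 24 + 2 + 16 + 1 + 6 + 1 + 20 + 3 + 8 = 81.
81 ÷ 2 = 40.5 beats.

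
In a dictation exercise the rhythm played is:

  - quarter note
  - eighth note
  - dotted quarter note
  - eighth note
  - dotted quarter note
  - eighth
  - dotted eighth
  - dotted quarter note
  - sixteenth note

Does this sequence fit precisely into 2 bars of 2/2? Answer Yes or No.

Yes

One bar of 2/2 = 16 sixteenth notes, so 2 bars = 32.
Each duration in sixteenth notes: quarter note = 4; eighth note = 2; dotted quarter note = 6; eighth note = 2; dotted quarter note = 6; eighth = 2; dotted eighth = 3; dotted quarter note = 6; sixteenth note = 1.
Sum: 4 + 2 + 6 + 2 + 6 + 2 + 3 + 6 + 1 = 32.
32 equals 32, so the answer is Yes.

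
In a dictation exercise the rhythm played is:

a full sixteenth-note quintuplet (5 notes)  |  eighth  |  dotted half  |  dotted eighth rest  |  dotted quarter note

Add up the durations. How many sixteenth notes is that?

In sixteenth notes: a full sixteenth-note quintuplet (5 notes) (five quintuplet sixteenths span one quarter) = 4; eighth = 2; dotted half = 12; dotted eighth rest = 3; dotted quarter note = 6.
Altogether 4 + 2 + 12 + 3 + 6 = 27 sixteenth notes.

27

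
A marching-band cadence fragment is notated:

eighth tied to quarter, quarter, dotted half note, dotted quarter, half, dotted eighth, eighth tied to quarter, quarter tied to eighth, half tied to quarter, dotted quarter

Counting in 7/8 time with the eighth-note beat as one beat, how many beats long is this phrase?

34.5

One eighth-note beat = 2 sixteenth notes.
In sixteenth notes: eighth tied to quarter (eighth + quarter) = 6; quarter = 4; dotted half note = 12; dotted quarter = 6; half = 8; dotted eighth = 3; eighth tied to quarter (eighth + quarter) = 6; quarter tied to eighth (quarter + eighth) = 6; half tied to quarter (half + quarter) = 12; dotted quarter = 6.
Total: 6 + 4 + 12 + 6 + 8 + 3 + 6 + 6 + 12 + 6 = 69.
69 ÷ 2 = 34.5 beats.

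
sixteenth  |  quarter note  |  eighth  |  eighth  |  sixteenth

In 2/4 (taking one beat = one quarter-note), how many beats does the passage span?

One quarter-note beat = 4 sixteenth notes.
In sixteenth notes: sixteenth = 1; quarter note = 4; eighth = 2; eighth = 2; sixteenth = 1.
Sum: 1 + 4 + 2 + 2 + 1 = 10.
10 ÷ 4 = 2.5 beats.

2.5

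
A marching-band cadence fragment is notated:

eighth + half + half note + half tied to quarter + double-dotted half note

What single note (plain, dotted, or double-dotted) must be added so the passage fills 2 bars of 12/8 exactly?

quarter note

2 bars of 12/8 = 24 eighth notes.
Express everything in eighth notes: eighth = 1; half = 4; half note = 4; half tied to quarter (half + quarter) = 6; double-dotted half note = 7.
Altogether 1 + 4 + 4 + 6 + 7 = 22.
Remaining: 24 − 22 = 2 eighth notes, which is a quarter note.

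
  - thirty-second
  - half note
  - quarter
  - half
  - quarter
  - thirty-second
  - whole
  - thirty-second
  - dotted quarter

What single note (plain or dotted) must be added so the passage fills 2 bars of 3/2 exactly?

thirty-second note

2 bars of 3/2 = 96 thirty-second notes.
Express everything in thirty-second notes: thirty-second = 1; half note = 16; quarter = 8; half = 16; quarter = 8; thirty-second = 1; whole = 32; thirty-second = 1; dotted quarter = 12.
Total: 1 + 16 + 8 + 16 + 8 + 1 + 32 + 1 + 12 = 95.
Remaining: 96 − 95 = 1 thirty-second note, which is a thirty-second note.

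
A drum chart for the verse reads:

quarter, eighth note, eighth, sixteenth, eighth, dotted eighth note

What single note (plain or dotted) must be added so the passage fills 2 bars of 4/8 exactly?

2 bars of 4/8 = 16 sixteenth notes.
Working in sixteenth notes: quarter = 4; eighth note = 2; eighth = 2; sixteenth = 1; eighth = 2; dotted eighth note = 3.
Altogether 4 + 2 + 2 + 1 + 2 + 3 = 14.
Remaining: 16 − 14 = 2 sixteenth notes, which is a eighth note.

eighth note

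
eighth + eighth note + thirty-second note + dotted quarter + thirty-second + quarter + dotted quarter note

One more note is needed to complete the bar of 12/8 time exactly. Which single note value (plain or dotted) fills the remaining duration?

dotted eighth note

The bar of 12/8 = 48 thirty-second notes.
Convert each value to thirty-second notes: eighth = 4; eighth note = 4; thirty-second note = 1; dotted quarter = 12; thirty-second = 1; quarter = 8; dotted quarter note = 12.
Total: 4 + 4 + 1 + 12 + 1 + 8 + 12 = 42.
Remaining: 48 − 42 = 6 thirty-second notes, which is a dotted eighth note.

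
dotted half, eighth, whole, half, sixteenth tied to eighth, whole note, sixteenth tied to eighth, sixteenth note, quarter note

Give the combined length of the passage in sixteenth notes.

65

Each duration in sixteenth notes: dotted half = 12; eighth = 2; whole = 16; half = 8; sixteenth tied to eighth (sixteenth + eighth) = 3; whole note = 16; sixteenth tied to eighth (sixteenth + eighth) = 3; sixteenth note = 1; quarter note = 4.
Sum: 12 + 2 + 16 + 8 + 3 + 16 + 3 + 1 + 4 = 65 sixteenth notes.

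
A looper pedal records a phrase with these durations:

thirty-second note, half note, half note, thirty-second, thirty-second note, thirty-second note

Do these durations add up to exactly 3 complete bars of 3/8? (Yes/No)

Yes

One bar of 3/8 = 12 thirty-second notes, so 3 bars = 36.
Working in thirty-second notes: thirty-second note = 1; half note = 16; half note = 16; thirty-second = 1; thirty-second note = 1; thirty-second note = 1.
Sum: 1 + 16 + 16 + 1 + 1 + 1 = 36.
36 equals 36, so the answer is Yes.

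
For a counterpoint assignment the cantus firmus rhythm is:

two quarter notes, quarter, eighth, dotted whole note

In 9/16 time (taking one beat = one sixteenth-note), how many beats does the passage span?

One sixteenth-note beat = 2 thirty-second notes.
Each duration in thirty-second notes: quarter note = 8; quarter note = 8; quarter = 8; eighth = 4; dotted whole note = 48.
Altogether 8 + 8 + 8 + 4 + 48 = 76.
76 ÷ 2 = 38 beats.

38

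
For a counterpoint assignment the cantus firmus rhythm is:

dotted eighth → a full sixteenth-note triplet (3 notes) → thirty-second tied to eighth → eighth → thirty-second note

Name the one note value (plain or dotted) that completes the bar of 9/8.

The bar of 9/8 = 36 thirty-second notes.
Express everything in thirty-second notes: dotted eighth = 6; a full sixteenth-note triplet (3 notes) (three triplet sixteenths span one eighth) = 4; thirty-second tied to eighth (thirty-second + eighth) = 5; eighth = 4; thirty-second note = 1.
Sum: 6 + 4 + 5 + 4 + 1 = 20.
Remaining: 36 − 20 = 16 thirty-second notes, which is a half note.

half note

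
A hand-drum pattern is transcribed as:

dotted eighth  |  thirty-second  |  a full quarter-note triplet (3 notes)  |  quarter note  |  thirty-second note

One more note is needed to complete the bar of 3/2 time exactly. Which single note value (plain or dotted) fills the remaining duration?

half note

The bar of 3/2 = 48 thirty-second notes.
Express everything in thirty-second notes: dotted eighth = 6; thirty-second = 1; a full quarter-note triplet (3 notes) (three triplet quarters span one half) = 16; quarter note = 8; thirty-second note = 1.
Sum: 6 + 1 + 16 + 8 + 1 = 32.
Remaining: 48 − 32 = 16 thirty-second notes, which is a half note.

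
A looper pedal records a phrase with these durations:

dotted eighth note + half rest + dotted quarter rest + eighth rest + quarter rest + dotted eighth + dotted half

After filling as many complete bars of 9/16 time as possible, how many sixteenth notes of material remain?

One bar of 9/16 = 9 sixteenth notes.
In sixteenth notes: dotted eighth note = 3; half rest = 8; dotted quarter rest = 6; eighth rest = 2; quarter rest = 4; dotted eighth = 3; dotted half = 12.
Altogether 3 + 8 + 6 + 2 + 4 + 3 + 12 = 38.
38 ÷ 9 = 4 complete bars with 2 sixteenth notes remaining.

2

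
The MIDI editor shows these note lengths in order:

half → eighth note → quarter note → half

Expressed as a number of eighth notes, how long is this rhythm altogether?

11

Each duration in eighth notes: half = 4; eighth note = 1; quarter note = 2; half = 4.
Altogether 4 + 1 + 2 + 4 = 11 eighth notes.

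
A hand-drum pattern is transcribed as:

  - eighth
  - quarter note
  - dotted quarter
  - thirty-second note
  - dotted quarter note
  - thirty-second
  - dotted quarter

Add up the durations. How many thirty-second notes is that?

In thirty-second notes: eighth = 4; quarter note = 8; dotted quarter = 12; thirty-second note = 1; dotted quarter note = 12; thirty-second = 1; dotted quarter = 12.
Adding: 4 + 8 + 12 + 1 + 12 + 1 + 12 = 50 thirty-second notes.

50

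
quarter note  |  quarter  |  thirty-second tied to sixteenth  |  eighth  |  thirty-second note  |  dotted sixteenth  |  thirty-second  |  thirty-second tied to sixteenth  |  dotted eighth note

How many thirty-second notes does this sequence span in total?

37

Each duration in thirty-second notes: quarter note = 8; quarter = 8; thirty-second tied to sixteenth (thirty-second + sixteenth) = 3; eighth = 4; thirty-second note = 1; dotted sixteenth = 3; thirty-second = 1; thirty-second tied to sixteenth (thirty-second + sixteenth) = 3; dotted eighth note = 6.
Altogether 8 + 8 + 3 + 4 + 1 + 3 + 1 + 3 + 6 = 37 thirty-second notes.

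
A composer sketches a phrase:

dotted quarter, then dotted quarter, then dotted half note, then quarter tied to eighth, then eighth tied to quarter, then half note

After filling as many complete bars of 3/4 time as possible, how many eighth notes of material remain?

One bar of 3/4 = 6 eighth notes.
Express everything in eighth notes: dotted quarter = 3; dotted quarter = 3; dotted half note = 6; quarter tied to eighth (quarter + eighth) = 3; eighth tied to quarter (eighth + quarter) = 3; half note = 4.
Adding: 3 + 3 + 6 + 3 + 3 + 4 = 22.
22 ÷ 6 = 3 complete bars with 4 eighth notes remaining.

4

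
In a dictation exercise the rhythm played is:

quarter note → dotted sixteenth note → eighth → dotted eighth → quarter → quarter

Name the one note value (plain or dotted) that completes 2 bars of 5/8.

2 bars of 5/8 = 40 thirty-second notes.
In thirty-second notes: quarter note = 8; dotted sixteenth note = 3; eighth = 4; dotted eighth = 6; quarter = 8; quarter = 8.
Total: 8 + 3 + 4 + 6 + 8 + 8 = 37.
Remaining: 40 − 37 = 3 thirty-second notes, which is a dotted sixteenth note.

dotted sixteenth note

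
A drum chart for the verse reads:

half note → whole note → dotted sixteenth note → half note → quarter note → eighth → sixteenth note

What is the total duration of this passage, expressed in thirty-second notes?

81

In thirty-second notes: half note = 16; whole note = 32; dotted sixteenth note = 3; half note = 16; quarter note = 8; eighth = 4; sixteenth note = 2.
Sum: 16 + 32 + 3 + 16 + 8 + 4 + 2 = 81 thirty-second notes.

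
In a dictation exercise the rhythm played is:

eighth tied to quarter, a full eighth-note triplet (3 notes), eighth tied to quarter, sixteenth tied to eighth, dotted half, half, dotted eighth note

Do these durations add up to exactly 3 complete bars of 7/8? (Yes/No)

Yes

One bar of 7/8 = 14 sixteenth notes, so 3 bars = 42.
Each duration in sixteenth notes: eighth tied to quarter (eighth + quarter) = 6; a full eighth-note triplet (3 notes) (three triplet eighths span one quarter) = 4; eighth tied to quarter (eighth + quarter) = 6; sixteenth tied to eighth (sixteenth + eighth) = 3; dotted half = 12; half = 8; dotted eighth note = 3.
Adding: 6 + 4 + 6 + 3 + 12 + 8 + 3 = 42.
42 equals 42, so the answer is Yes.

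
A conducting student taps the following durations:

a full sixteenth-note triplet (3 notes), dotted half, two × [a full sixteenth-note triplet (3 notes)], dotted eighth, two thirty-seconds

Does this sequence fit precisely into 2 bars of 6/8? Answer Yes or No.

One bar of 6/8 = 24 thirty-second notes, so 2 bars = 48.
Each duration in thirty-second notes: a full sixteenth-note triplet (3 notes) (three triplet sixteenths span one eighth) = 4; dotted half = 24; a full sixteenth-note triplet (3 notes) (three triplet sixteenths span one eighth) = 4; a full sixteenth-note triplet (3 notes) (three triplet sixteenths span one eighth) = 4; dotted eighth = 6; thirty-second = 1; thirty-second = 1.
Altogether 4 + 24 + 4 + 4 + 6 + 1 + 1 = 44.
44 falls short of 48, so the answer is No.

No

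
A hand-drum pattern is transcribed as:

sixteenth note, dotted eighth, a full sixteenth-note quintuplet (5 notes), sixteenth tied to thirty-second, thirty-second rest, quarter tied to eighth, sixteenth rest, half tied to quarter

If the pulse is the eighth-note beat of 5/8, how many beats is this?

14.5

One eighth-note beat = 4 thirty-second notes.
Working in thirty-second notes: sixteenth note = 2; dotted eighth = 6; a full sixteenth-note quintuplet (5 notes) (five quintuplet sixteenths span one quarter) = 8; sixteenth tied to thirty-second (sixteenth + thirty-second) = 3; thirty-second rest = 1; quarter tied to eighth (quarter + eighth) = 12; sixteenth rest = 2; half tied to quarter (half + quarter) = 24.
Sum: 2 + 6 + 8 + 3 + 1 + 12 + 2 + 24 = 58.
58 ÷ 4 = 14.5 beats.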